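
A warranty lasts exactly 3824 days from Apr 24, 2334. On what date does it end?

October 12, 2344

+365 (one year) → Apr 24, 2335 (3459 left).
+366 (one year; includes Feb 29, 2336) → Apr 24, 2336 (3093 left).
+365 (one year) → Apr 24, 2337 (2728 left).
+365 (one year) → Apr 24, 2338 (2363 left).
+365 (one year) → Apr 24, 2339 (1998 left).
+366 (one year; includes Feb 29, 2340) → Apr 24, 2340 (1632 left).
+365 (one year) → Apr 24, 2341 (1267 left).
+365 (one year) → Apr 24, 2342 (902 left).
+365 (one year) → Apr 24, 2343 (537 left).
+366 (one year; includes Feb 29, 2344) → Apr 24, 2344 (171 left).
Apr has 30 days: +7 → May 1, 2344 (164 left).
May has 31 days: +31 → Jun 1, 2344 (133 left).
Jun has 30 days: +30 → Jul 1, 2344 (103 left).
Jul has 31 days: +31 → Aug 1, 2344 (72 left).
Aug has 31 days: +31 → Sep 1, 2344 (41 left).
Sep has 30 days: +30 → Oct 1, 2344 (11 left).
+11 → Oct 12, 2344.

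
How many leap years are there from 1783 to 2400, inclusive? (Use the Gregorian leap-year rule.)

Multiples of 4 in [1783,2400]: 155.
Of those, multiples of 100: 7 (not leap unless ÷400).
Multiples of 400: 2.
Leap years = 155 − 7 + 2 = 150.

150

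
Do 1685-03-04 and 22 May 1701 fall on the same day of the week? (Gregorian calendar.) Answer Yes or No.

Yes

From Mar 4, 1685 to May 22, 1701 is 5922 days.
5922 mod 7 = 0, so they are the same weekday.
(Mar 4, 1685 is a Sunday; May 22, 1701 is a Sunday.)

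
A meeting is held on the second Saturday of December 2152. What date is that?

December 1, 2152 is a Friday.
The first Saturday is therefore December 2 (1 days later).
The second Saturday is 2 + 1×7 = December 9.

December 9, 2152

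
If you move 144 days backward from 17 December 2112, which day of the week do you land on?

Tuesday

Dec 17, 2112 is a Saturday.
144 mod 7 = 4, so 144 days before a Saturday is Saturday − 4 = Tuesday.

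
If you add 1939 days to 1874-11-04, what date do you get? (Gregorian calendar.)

February 25, 1880

+365 (one year) → Nov 4, 1875 (1574 left).
+366 (one year; includes Feb 29, 1876) → Nov 4, 1876 (1208 left).
+365 (one year) → Nov 4, 1877 (843 left).
+365 (one year) → Nov 4, 1878 (478 left).
+365 (one year) → Nov 4, 1879 (113 left).
Nov has 30 days: +27 → Dec 1, 1879 (86 left).
Dec has 31 days: +31 → Jan 1, 1880 (55 left).
Jan has 31 days: +31 → Feb 1, 1880 (24 left).
+24 → Feb 25, 1880.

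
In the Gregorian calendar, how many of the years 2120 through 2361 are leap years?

59

Multiples of 4 in [2120,2361]: 61.
Of those, multiples of 100: 2 (not leap unless ÷400).
Multiples of 400: 0.
Leap years = 61 − 2 + 0 = 59.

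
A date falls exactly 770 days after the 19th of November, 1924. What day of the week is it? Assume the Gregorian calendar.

Wednesday

Nov 19, 1924 is a Wednesday.
770 mod 7 = 0, so 770 days after a Wednesday is Wednesday + 0 = Wednesday.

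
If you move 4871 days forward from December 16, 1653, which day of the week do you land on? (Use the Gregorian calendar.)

Dec 16, 1653 is a Tuesday.
4871 mod 7 = 6, so 4871 days after a Tuesday is Tuesday + 6 = Monday.

Monday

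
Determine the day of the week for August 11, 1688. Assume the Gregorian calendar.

Wednesday

Doomsday rule: the anchor day for the 1600s is Tuesday. For year 88: 88÷12 = 7 r 4, and 4÷4 = 1, so 7+4+1 = 12.
Tuesday + 12 ≡ Sunday — that's 1688's doomsday.
In August the doomsday date is Aug 8.
Aug 11 is 3 days after Aug 8; 3 mod 7 = 3, so Sunday + 3 = Wednesday.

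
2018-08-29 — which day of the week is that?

Wednesday

Doomsday rule: the anchor day for the 2000s is Tuesday. For year 18: 18÷12 = 1 r 6, and 6÷4 = 1, so 1+6+1 = 8.
Tuesday + 8 ≡ Wednesday — that's 2018's doomsday.
In August the doomsday date is Aug 8.
Aug 29 is 21 days after Aug 8; 21 mod 7 = 0, so Wednesday + 0 = Wednesday.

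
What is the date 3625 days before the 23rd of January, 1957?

February 20, 1947

−366 (one year; includes Feb 29, 1956) → Jan 23, 1956 (3259 left).
−365 (one year) → Jan 23, 1955 (2894 left).
−365 (one year) → Jan 23, 1954 (2529 left).
−365 (one year) → Jan 23, 1953 (2164 left).
−366 (one year; includes Feb 29, 1952) → Jan 23, 1952 (1798 left).
−365 (one year) → Jan 23, 1951 (1433 left).
−365 (one year) → Jan 23, 1950 (1068 left).
−365 (one year) → Jan 23, 1949 (703 left).
−366 (one year; includes Feb 29, 1948) → Jan 23, 1948 (337 left).
−23 → Dec 31, 1947 (end of Dec, 31 days; 314 left).
−31 → Nov 30, 1947 (end of Nov, 30 days; 283 left).
−30 → Oct 31, 1947 (end of Oct, 31 days; 253 left).
−31 → Sep 30, 1947 (end of Sep, 30 days; 222 left).
−30 → Aug 31, 1947 (end of Aug, 31 days; 192 left).
−31 → Jul 31, 1947 (end of Jul, 31 days; 161 left).
−31 → Jun 30, 1947 (end of Jun, 30 days; 130 left).
−30 → May 31, 1947 (end of May, 31 days; 100 left).
−31 → Apr 30, 1947 (end of Apr, 30 days; 69 left).
−30 → Mar 31, 1947 (end of Mar, 31 days; 39 left).
−31 → Feb 28, 1947 (end of Feb, 28 days; 8 left).
−8 → Feb 20, 1947.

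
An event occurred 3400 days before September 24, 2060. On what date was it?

June 4, 2051

−366 (one year; includes Feb 29, 2060) → Sep 24, 2059 (3034 left).
−365 (one year) → Sep 24, 2058 (2669 left).
−365 (one year) → Sep 24, 2057 (2304 left).
−365 (one year) → Sep 24, 2056 (1939 left).
−366 (one year; includes Feb 29, 2056) → Sep 24, 2055 (1573 left).
−365 (one year) → Sep 24, 2054 (1208 left).
−365 (one year) → Sep 24, 2053 (843 left).
−365 (one year) → Sep 24, 2052 (478 left).
−366 (one year; includes Feb 29, 2052) → Sep 24, 2051 (112 left).
−24 → Aug 31, 2051 (end of Aug, 31 days; 88 left).
−31 → Jul 31, 2051 (end of Jul, 31 days; 57 left).
−31 → Jun 30, 2051 (end of Jun, 30 days; 26 left).
−26 → Jun 4, 2051.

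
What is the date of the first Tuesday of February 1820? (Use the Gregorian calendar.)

February 1, 1820

February 1, 1820 is a Tuesday.
The first Tuesday is therefore February 1 (same day).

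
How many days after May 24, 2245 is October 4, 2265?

May 24, 2245 → May 24, 2246: 365 days.
May 24, 2246 → May 24, 2247: 365 days.
May 24, 2247 → May 24, 2248: 366 days (Feb 29, 2248 is in that span).
May 24, 2248 → May 24, 2249: 365 days.
May 24, 2249 → May 24, 2250: 365 days.
May 24, 2250 → May 24, 2251: 365 days.
May 24, 2251 → May 24, 2252: 366 days (Feb 29, 2252 is in that span).
May 24, 2252 → May 24, 2253: 365 days.
May 24, 2253 → May 24, 2254: 365 days.
May 24, 2254 → May 24, 2255: 365 days.
May 24, 2255 → May 24, 2256: 366 days (Feb 29, 2256 is in that span).
May 24, 2256 → May 24, 2257: 365 days.
May 24, 2257 → May 24, 2258: 365 days.
May 24, 2258 → May 24, 2259: 365 days.
May 24, 2259 → May 24, 2260: 366 days (Feb 29, 2260 is in that span).
May 24, 2260 → May 24, 2261: 365 days.
May 24, 2261 → May 24, 2262: 365 days.
May 24, 2262 → May 24, 2263: 365 days.
May 24, 2263 → May 24, 2264: 366 days (Feb 29, 2264 is in that span).
May 24, 2264 → May 24, 2265: 365 days.
May 24, 2265 → Jun 24, 2265: 31 days (May has 31).
Jun 24, 2265 → Jul 24, 2265: 30 days (June has 30).
Jul 24, 2265 → Aug 24, 2265: 31 days (July has 31).
Aug 24, 2265 → Sep 24, 2265: 31 days (August has 31).
Sep 24, 2265 → Oct 4, 2265: 10 days.
Total: 7438 days.

7438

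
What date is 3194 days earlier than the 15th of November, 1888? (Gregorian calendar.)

−366 (one year; includes Feb 29, 1888) → Nov 15, 1887 (2828 left).
−365 (one year) → Nov 15, 1886 (2463 left).
−365 (one year) → Nov 15, 1885 (2098 left).
−365 (one year) → Nov 15, 1884 (1733 left).
−366 (one year; includes Feb 29, 1884) → Nov 15, 1883 (1367 left).
−365 (one year) → Nov 15, 1882 (1002 left).
−365 (one year) → Nov 15, 1881 (637 left).
−365 (one year) → Nov 15, 1880 (272 left).
−15 → Oct 31, 1880 (end of Oct, 31 days; 257 left).
−31 → Sep 30, 1880 (end of Sep, 30 days; 226 left).
−30 → Aug 31, 1880 (end of Aug, 31 days; 196 left).
−31 → Jul 31, 1880 (end of Jul, 31 days; 165 left).
−31 → Jun 30, 1880 (end of Jun, 30 days; 134 left).
−30 → May 31, 1880 (end of May, 31 days; 104 left).
−31 → Apr 30, 1880 (end of Apr, 30 days; 73 left).
−30 → Mar 31, 1880 (end of Mar, 31 days; 43 left).
−31 → Feb 29, 1880 (end of Feb, 29 days; 12 left).
−12 → Feb 17, 1880.

February 17, 1880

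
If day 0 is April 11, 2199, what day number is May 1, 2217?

Apr 11, 2199 → Apr 11, 2200: 365 days.
Apr 11, 2200 → Apr 11, 2201: 365 days.
Apr 11, 2201 → Apr 11, 2202: 365 days.
Apr 11, 2202 → Apr 11, 2203: 365 days.
Apr 11, 2203 → Apr 11, 2204: 366 days (Feb 29, 2204 is in that span).
Apr 11, 2204 → Apr 11, 2205: 365 days.
Apr 11, 2205 → Apr 11, 2206: 365 days.
Apr 11, 2206 → Apr 11, 2207: 365 days.
Apr 11, 2207 → Apr 11, 2208: 366 days (Feb 29, 2208 is in that span).
Apr 11, 2208 → Apr 11, 2209: 365 days.
Apr 11, 2209 → Apr 11, 2210: 365 days.
Apr 11, 2210 → Apr 11, 2211: 365 days.
Apr 11, 2211 → Apr 11, 2212: 366 days (Feb 29, 2212 is in that span).
Apr 11, 2212 → Apr 11, 2213: 365 days.
Apr 11, 2213 → Apr 11, 2214: 365 days.
Apr 11, 2214 → Apr 11, 2215: 365 days.
Apr 11, 2215 → Apr 11, 2216: 366 days (Feb 29, 2216 is in that span).
Apr 11, 2216 → May 11, 2216: 30 days (April has 30).
May 11, 2216 → Jun 11, 2216: 31 days (May has 31).
Jun 11, 2216 → Jul 11, 2216: 30 days (June has 30).
Jul 11, 2216 → Aug 11, 2216: 31 days (July has 31).
Aug 11, 2216 → Sep 11, 2216: 31 days (August has 31).
Sep 11, 2216 → Oct 11, 2216: 30 days (September has 30).
Oct 11, 2216 → Nov 11, 2216: 31 days (October has 31).
Nov 11, 2216 → Dec 11, 2216: 30 days (November has 30).
Dec 11, 2216 → Jan 11, 2217: 31 days (December has 31).
Jan 11, 2217 → Feb 11, 2217: 31 days (January has 31).
Feb 11, 2217 → Mar 11, 2217: 28 days (February has 28).
Mar 11, 2217 → Apr 11, 2217: 31 days (March has 31).
Apr 11, 2217 → May 1, 2217: 20 days.
Total: 6594 days.

6594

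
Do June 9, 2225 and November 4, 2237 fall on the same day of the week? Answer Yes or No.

From Jun 9, 2225 to Nov 4, 2237 is 4531 days.
4531 mod 7 = 2, so they are different weekdays.
(Jun 9, 2225 is a Thursday; Nov 4, 2237 is a Saturday.)

No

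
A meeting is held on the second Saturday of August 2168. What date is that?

August 1, 2168 is a Monday.
The first Saturday is therefore August 6 (5 days later).
The second Saturday is 6 + 1×7 = August 13.

August 13, 2168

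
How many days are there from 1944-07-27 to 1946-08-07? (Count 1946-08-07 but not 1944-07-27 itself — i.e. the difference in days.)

741

Jul 27, 1944 → Jul 27, 1945: 365 days.
Jul 27, 1945 → Aug 27, 1945: 31 days (July has 31).
Aug 27, 1945 → Sep 27, 1945: 31 days (August has 31).
Sep 27, 1945 → Oct 27, 1945: 30 days (September has 30).
Oct 27, 1945 → Nov 27, 1945: 31 days (October has 31).
Nov 27, 1945 → Dec 27, 1945: 30 days (November has 30).
Dec 27, 1945 → Jan 27, 1946: 31 days (December has 31).
Jan 27, 1946 → Feb 27, 1946: 31 days (January has 31).
Feb 27, 1946 → Mar 27, 1946: 28 days (February has 28).
Mar 27, 1946 → Apr 27, 1946: 31 days (March has 31).
Apr 27, 1946 → May 27, 1946: 30 days (April has 30).
May 27, 1946 → Jun 27, 1946: 31 days (May has 31).
Jun 27, 1946 → Jul 27, 1946: 30 days (June has 30).
Jul 27, 1946 → Aug 7, 1946: 11 days.
Total: 741 days.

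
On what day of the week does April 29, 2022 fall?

Friday

January 1, 2022 is a Saturday.
Jan 1, 2022 → Feb 1, 2022: 31 days (January has 31).
Feb 1, 2022 → Mar 1, 2022: 28 days (February has 28).
Mar 1, 2022 → Apr 1, 2022: 31 days (March has 31).
Apr 1, 2022 → Apr 29, 2022: 28 days.
Total: 118 days.
118 mod 7 = 6, so Saturday + 6 = Friday.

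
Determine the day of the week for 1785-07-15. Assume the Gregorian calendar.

Friday

Doomsday rule: the anchor day for the 1700s is Sunday. For year 85: 85÷12 = 7 r 1, and 1÷4 = 0, so 7+1+0 = 8.
Sunday + 8 ≡ Monday — that's 1785's doomsday.
In July the doomsday date is Jul 11.
Jul 15 is 4 days after Jul 11; 4 mod 7 = 4, so Monday + 4 = Friday.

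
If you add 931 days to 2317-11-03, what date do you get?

May 22, 2320

+365 (one year) → Nov 3, 2318 (566 left).
+365 (one year) → Nov 3, 2319 (201 left).
Nov has 30 days: +28 → Dec 1, 2319 (173 left).
Dec has 31 days: +31 → Jan 1, 2320 (142 left).
Jan has 31 days: +31 → Feb 1, 2320 (111 left).
Feb has 29 days: +29 → Mar 1, 2320 (82 left).
Mar has 31 days: +31 → Apr 1, 2320 (51 left).
Apr has 30 days: +30 → May 1, 2320 (21 left).
+21 → May 22, 2320.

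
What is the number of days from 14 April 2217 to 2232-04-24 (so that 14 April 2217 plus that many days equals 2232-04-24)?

5489

Apr 14, 2217 → Apr 14, 2218: 365 days.
Apr 14, 2218 → Apr 14, 2219: 365 days.
Apr 14, 2219 → Apr 14, 2220: 366 days (Feb 29, 2220 is in that span).
Apr 14, 2220 → Apr 14, 2221: 365 days.
Apr 14, 2221 → Apr 14, 2222: 365 days.
Apr 14, 2222 → Apr 14, 2223: 365 days.
Apr 14, 2223 → Apr 14, 2224: 366 days (Feb 29, 2224 is in that span).
Apr 14, 2224 → Apr 14, 2225: 365 days.
Apr 14, 2225 → Apr 14, 2226: 365 days.
Apr 14, 2226 → Apr 14, 2227: 365 days.
Apr 14, 2227 → Apr 14, 2228: 366 days (Feb 29, 2228 is in that span).
Apr 14, 2228 → Apr 14, 2229: 365 days.
Apr 14, 2229 → Apr 14, 2230: 365 days.
Apr 14, 2230 → Apr 14, 2231: 365 days.
Apr 14, 2231 → May 14, 2231: 30 days (April has 30).
May 14, 2231 → Jun 14, 2231: 31 days (May has 31).
Jun 14, 2231 → Jul 14, 2231: 30 days (June has 30).
Jul 14, 2231 → Aug 14, 2231: 31 days (July has 31).
Aug 14, 2231 → Sep 14, 2231: 31 days (August has 31).
Sep 14, 2231 → Oct 14, 2231: 30 days (September has 30).
Oct 14, 2231 → Nov 14, 2231: 31 days (October has 31).
Nov 14, 2231 → Dec 14, 2231: 30 days (November has 30).
Dec 14, 2231 → Jan 14, 2232: 31 days (December has 31).
Jan 14, 2232 → Feb 14, 2232: 31 days (January has 31).
Feb 14, 2232 → Mar 14, 2232: 29 days (February has 29).
Mar 14, 2232 → Apr 14, 2232: 31 days (March has 31).
Apr 14, 2232 → Apr 24, 2232: 10 days.
Total: 5489 days.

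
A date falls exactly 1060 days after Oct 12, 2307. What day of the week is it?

Oct 12, 2307 is a Saturday.
1060 mod 7 = 3, so 1060 days after a Saturday is Saturday + 3 = Tuesday.

Tuesday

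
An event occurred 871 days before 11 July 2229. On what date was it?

−365 (one year) → Jul 11, 2228 (506 left).
−366 (one year; includes Feb 29, 2228) → Jul 11, 2227 (140 left).
−11 → Jun 30, 2227 (end of Jun, 30 days; 129 left).
−30 → May 31, 2227 (end of May, 31 days; 99 left).
−31 → Apr 30, 2227 (end of Apr, 30 days; 68 left).
−30 → Mar 31, 2227 (end of Mar, 31 days; 38 left).
−31 → Feb 28, 2227 (end of Feb, 28 days; 7 left).
−7 → Feb 21, 2227.

February 21, 2227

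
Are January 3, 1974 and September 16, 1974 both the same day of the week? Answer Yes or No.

From Jan 3, 1974 to Sep 16, 1974 is 256 days.
256 mod 7 = 4, so they are different weekdays.
(Jan 3, 1974 is a Thursday; Sep 16, 1974 is a Monday.)

No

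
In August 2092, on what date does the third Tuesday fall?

August 19, 2092

August 1, 2092 is a Friday.
The first Tuesday is therefore August 5 (4 days later).
The third Tuesday is 5 + 2×7 = August 19.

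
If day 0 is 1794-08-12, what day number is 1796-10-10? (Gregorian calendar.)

Aug 12, 1794 → Aug 12, 1795: 365 days.
Aug 12, 1795 → Aug 12, 1796: 366 days (Feb 29, 1796 is in that span).
Aug 12, 1796 → Sep 12, 1796: 31 days (August has 31).
Sep 12, 1796 → Oct 10, 1796: 28 days.
Total: 790 days.

790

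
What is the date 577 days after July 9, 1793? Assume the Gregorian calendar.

+365 (one year) → Jul 9, 1794 (212 left).
Jul has 31 days: +23 → Aug 1, 1794 (189 left).
Aug has 31 days: +31 → Sep 1, 1794 (158 left).
Sep has 30 days: +30 → Oct 1, 1794 (128 left).
Oct has 31 days: +31 → Nov 1, 1794 (97 left).
Nov has 30 days: +30 → Dec 1, 1794 (67 left).
Dec has 31 days: +31 → Jan 1, 1795 (36 left).
Jan has 31 days: +31 → Feb 1, 1795 (5 left).
+5 → Feb 6, 1795.

February 6, 1795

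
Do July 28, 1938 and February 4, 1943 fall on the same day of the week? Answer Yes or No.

From Jul 28, 1938 to Feb 4, 1943 is 1652 days.
1652 mod 7 = 0, so they are the same weekday.
(Jul 28, 1938 is a Thursday; Feb 4, 1943 is a Thursday.)

Yes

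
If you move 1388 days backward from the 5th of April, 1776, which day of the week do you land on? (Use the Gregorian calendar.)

Wednesday

First find the weekday of Apr 5, 1776. Doomsday rule: the anchor day for the 1700s is Sunday. For year 76: 76÷12 = 6 r 4, and 4÷4 = 1, so 6+4+1 = 11.
Sunday + 11 ≡ Thursday — that's 1776's doomsday.
In April the doomsday date is Apr 4.
Apr 5 is 1 day after Apr 4; 1 mod 7 = 1, so Thursday + 1 = Friday.
1388 mod 7 = 2, so 1388 days before a Friday is Friday − 2 = Wednesday.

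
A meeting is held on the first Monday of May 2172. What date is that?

May 4, 2172

May 1, 2172 is a Friday.
The first Monday is therefore May 4 (3 days later).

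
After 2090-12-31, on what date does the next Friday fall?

Dec 31, 2090 is a Sunday.
From Sunday to the next Friday is 5 days.
Dec 31, 2090 + 5 = Jan 5, 2091.

January 5, 2091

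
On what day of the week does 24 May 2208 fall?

Tuesday

Doomsday rule: the anchor day for the 2200s is Friday. For year 08: 8÷12 = 0 r 8, and 8÷4 = 2, so 0+8+2 = 10.
Friday + 10 ≡ Monday — that's 2208's doomsday.
In May the doomsday date is May 9.
May 24 is 15 days after May 9; 15 mod 7 = 1, so Monday + 1 = Tuesday.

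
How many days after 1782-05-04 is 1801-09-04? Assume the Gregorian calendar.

7062

May 4, 1782 → May 4, 1783: 365 days.
May 4, 1783 → May 4, 1784: 366 days (Feb 29, 1784 is in that span).
May 4, 1784 → May 4, 1785: 365 days.
May 4, 1785 → May 4, 1786: 365 days.
May 4, 1786 → May 4, 1787: 365 days.
May 4, 1787 → May 4, 1788: 366 days (Feb 29, 1788 is in that span).
May 4, 1788 → May 4, 1789: 365 days.
May 4, 1789 → May 4, 1790: 365 days.
May 4, 1790 → May 4, 1791: 365 days.
May 4, 1791 → May 4, 1792: 366 days (Feb 29, 1792 is in that span).
May 4, 1792 → May 4, 1793: 365 days.
May 4, 1793 → May 4, 1794: 365 days.
May 4, 1794 → May 4, 1795: 365 days.
May 4, 1795 → May 4, 1796: 366 days (Feb 29, 1796 is in that span).
May 4, 1796 → May 4, 1797: 365 days.
May 4, 1797 → May 4, 1798: 365 days.
May 4, 1798 → May 4, 1799: 365 days.
May 4, 1799 → May 4, 1800: 365 days.
May 4, 1800 → May 4, 1801: 365 days.
May 4, 1801 → Jun 4, 1801: 31 days (May has 31).
Jun 4, 1801 → Jul 4, 1801: 30 days (June has 30).
Jul 4, 1801 → Aug 4, 1801: 31 days (July has 31).
Aug 4, 1801 → Sep 4, 1801: 31 days.
Total: 7062 days.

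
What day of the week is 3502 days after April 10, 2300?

Thursday

First find the weekday of Apr 10, 2300. Doomsday rule: the anchor day for the 2300s is Wednesday. For year 00: 0÷12 = 0 r 0, and 0÷4 = 0, so 0+0+0 = 0.
Wednesday + 0 ≡ Wednesday — that's 2300's doomsday.
In April the doomsday date is Apr 4.
Apr 10 is 6 days after Apr 4; 6 mod 7 = 6, so Wednesday + 6 = Tuesday.
3502 mod 7 = 2, so 3502 days after a Tuesday is Tuesday + 2 = Thursday.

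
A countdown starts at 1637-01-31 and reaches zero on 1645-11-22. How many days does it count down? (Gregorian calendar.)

3217

Jan 31, 1637 → Jan 31, 1638: 365 days.
Jan 31, 1638 → Jan 31, 1639: 365 days.
Jan 31, 1639 → Jan 31, 1640: 365 days.
Jan 31, 1640 → Jan 31, 1641: 366 days (Feb 29, 1640 is in that span).
Jan 31, 1641 → Jan 31, 1642: 365 days.
Jan 31, 1642 → Jan 31, 1643: 365 days.
Jan 31, 1643 → Jan 31, 1644: 365 days.
Jan 31, 1644 → Jan 31, 1645: 366 days (Feb 29, 1644 is in that span).
Jan 31, 1645 → Feb 28, 1645: 28 days (January has 31).
Feb 28, 1645 → Mar 28, 1645: 28 days (February has 28).
Mar 28, 1645 → Apr 28, 1645: 31 days (March has 31).
Apr 28, 1645 → May 28, 1645: 30 days (April has 30).
May 28, 1645 → Jun 28, 1645: 31 days (May has 31).
Jun 28, 1645 → Jul 28, 1645: 30 days (June has 30).
Jul 28, 1645 → Aug 28, 1645: 31 days (July has 31).
Aug 28, 1645 → Sep 28, 1645: 31 days (August has 31).
Sep 28, 1645 → Oct 28, 1645: 30 days (September has 30).
Oct 28, 1645 → Nov 22, 1645: 25 days.
Total: 3217 days.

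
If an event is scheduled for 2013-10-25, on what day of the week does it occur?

January 1, 2013 is a Tuesday.
Jan 1, 2013 → Feb 1, 2013: 31 days (January has 31).
Feb 1, 2013 → Mar 1, 2013: 28 days (February has 28).
Mar 1, 2013 → Apr 1, 2013: 31 days (March has 31).
Apr 1, 2013 → May 1, 2013: 30 days (April has 30).
May 1, 2013 → Jun 1, 2013: 31 days (May has 31).
Jun 1, 2013 → Jul 1, 2013: 30 days (June has 30).
Jul 1, 2013 → Aug 1, 2013: 31 days (July has 31).
Aug 1, 2013 → Sep 1, 2013: 31 days (August has 31).
Sep 1, 2013 → Oct 1, 2013: 30 days (September has 30).
Oct 1, 2013 → Oct 25, 2013: 24 days.
Total: 297 days.
297 mod 7 = 3, so Tuesday + 3 = Friday.

Friday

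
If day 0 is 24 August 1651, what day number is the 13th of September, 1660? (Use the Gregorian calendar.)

3308

Aug 24, 1651 → Aug 24, 1652: 366 days (Feb 29, 1652 is in that span).
Aug 24, 1652 → Aug 24, 1653: 365 days.
Aug 24, 1653 → Aug 24, 1654: 365 days.
Aug 24, 1654 → Aug 24, 1655: 365 days.
Aug 24, 1655 → Aug 24, 1656: 366 days (Feb 29, 1656 is in that span).
Aug 24, 1656 → Aug 24, 1657: 365 days.
Aug 24, 1657 → Aug 24, 1658: 365 days.
Aug 24, 1658 → Aug 24, 1659: 365 days.
Aug 24, 1659 → Sep 24, 1659: 31 days (August has 31).
Sep 24, 1659 → Oct 24, 1659: 30 days (September has 30).
Oct 24, 1659 → Nov 24, 1659: 31 days (October has 31).
Nov 24, 1659 → Dec 24, 1659: 30 days (November has 30).
Dec 24, 1659 → Jan 24, 1660: 31 days (December has 31).
Jan 24, 1660 → Feb 24, 1660: 31 days (January has 31).
Feb 24, 1660 → Mar 24, 1660: 29 days (February has 29).
Mar 24, 1660 → Apr 24, 1660: 31 days (March has 31).
Apr 24, 1660 → May 24, 1660: 30 days (April has 30).
May 24, 1660 → Jun 24, 1660: 31 days (May has 31).
Jun 24, 1660 → Jul 24, 1660: 30 days (June has 30).
Jul 24, 1660 → Aug 24, 1660: 31 days (July has 31).
Aug 24, 1660 → Sep 13, 1660: 20 days.
Total: 3308 days.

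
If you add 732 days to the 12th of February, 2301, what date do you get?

+365 (one year) → Feb 12, 2302 (367 left).
Feb has 28 days: +17 → Mar 1, 2302 (350 left).
Mar has 31 days: +31 → Apr 1, 2302 (319 left).
Apr has 30 days: +30 → May 1, 2302 (289 left).
May has 31 days: +31 → Jun 1, 2302 (258 left).
Jun has 30 days: +30 → Jul 1, 2302 (228 left).
Jul has 31 days: +31 → Aug 1, 2302 (197 left).
Aug has 31 days: +31 → Sep 1, 2302 (166 left).
Sep has 30 days: +30 → Oct 1, 2302 (136 left).
Oct has 31 days: +31 → Nov 1, 2302 (105 left).
Nov has 30 days: +30 → Dec 1, 2302 (75 left).
Dec has 31 days: +31 → Jan 1, 2303 (44 left).
Jan has 31 days: +31 → Feb 1, 2303 (13 left).
+13 → Feb 14, 2303.

February 14, 2303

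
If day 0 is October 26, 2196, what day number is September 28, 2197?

337

Oct 26, 2196 → Nov 26, 2196: 31 days (October has 31).
Nov 26, 2196 → Dec 26, 2196: 30 days (November has 30).
Dec 26, 2196 → Jan 26, 2197: 31 days (December has 31).
Jan 26, 2197 → Feb 26, 2197: 31 days (January has 31).
Feb 26, 2197 → Mar 26, 2197: 28 days (February has 28).
Mar 26, 2197 → Apr 26, 2197: 31 days (March has 31).
Apr 26, 2197 → May 26, 2197: 30 days (April has 30).
May 26, 2197 → Jun 26, 2197: 31 days (May has 31).
Jun 26, 2197 → Jul 26, 2197: 30 days (June has 30).
Jul 26, 2197 → Aug 26, 2197: 31 days (July has 31).
Aug 26, 2197 → Sep 26, 2197: 31 days (August has 31).
Sep 26, 2197 → Sep 28, 2197: 2 days.
Total: 337 days.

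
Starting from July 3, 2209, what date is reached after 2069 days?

+365 (one year) → Jul 3, 2210 (1704 left).
+365 (one year) → Jul 3, 2211 (1339 left).
+366 (one year; includes Feb 29, 2212) → Jul 3, 2212 (973 left).
+365 (one year) → Jul 3, 2213 (608 left).
+365 (one year) → Jul 3, 2214 (243 left).
Jul has 31 days: +29 → Aug 1, 2214 (214 left).
Aug has 31 days: +31 → Sep 1, 2214 (183 left).
Sep has 30 days: +30 → Oct 1, 2214 (153 left).
Oct has 31 days: +31 → Nov 1, 2214 (122 left).
Nov has 30 days: +30 → Dec 1, 2214 (92 left).
Dec has 31 days: +31 → Jan 1, 2215 (61 left).
Jan has 31 days: +31 → Feb 1, 2215 (30 left).
Feb has 28 days: +28 → Mar 1, 2215 (2 left).
+2 → Mar 3, 2215.

March 3, 2215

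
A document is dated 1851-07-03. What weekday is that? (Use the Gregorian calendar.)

Thursday

Doomsday rule: the anchor day for the 1800s is Friday. For year 51: 51÷12 = 4 r 3, and 3÷4 = 0, so 4+3+0 = 7.
Friday + 7 ≡ Friday — that's 1851's doomsday.
In July the doomsday date is Jul 11.
Jul 3 is 8 days before Jul 11; 8 mod 7 = 1, so Friday − 1 = Thursday.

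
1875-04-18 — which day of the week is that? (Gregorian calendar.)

Doomsday rule: the anchor day for the 1800s is Friday. For year 75: 75÷12 = 6 r 3, and 3÷4 = 0, so 6+3+0 = 9.
Friday + 9 ≡ Sunday — that's 1875's doomsday.
In April the doomsday date is Apr 4.
Apr 18 is 14 days after Apr 4; 14 mod 7 = 0, so Sunday + 0 = Sunday.

Sunday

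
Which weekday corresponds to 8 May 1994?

Sunday

Doomsday rule: the anchor day for the 1900s is Wednesday. For year 94: 94÷12 = 7 r 10, and 10÷4 = 2, so 7+10+2 = 19.
Wednesday + 19 ≡ Monday — that's 1994's doomsday.
In May the doomsday date is May 9.
May 8 is 1 day before May 9; 1 mod 7 = 1, so Monday − 1 = Sunday.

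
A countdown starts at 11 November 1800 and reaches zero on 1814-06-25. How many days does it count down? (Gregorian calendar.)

Nov 11, 1800 → Nov 11, 1801: 365 days.
Nov 11, 1801 → Nov 11, 1802: 365 days.
Nov 11, 1802 → Nov 11, 1803: 365 days.
Nov 11, 1803 → Nov 11, 1804: 366 days (Feb 29, 1804 is in that span).
Nov 11, 1804 → Nov 11, 1805: 365 days.
Nov 11, 1805 → Nov 11, 1806: 365 days.
Nov 11, 1806 → Nov 11, 1807: 365 days.
Nov 11, 1807 → Nov 11, 1808: 366 days (Feb 29, 1808 is in that span).
Nov 11, 1808 → Nov 11, 1809: 365 days.
Nov 11, 1809 → Nov 11, 1810: 365 days.
Nov 11, 1810 → Nov 11, 1811: 365 days.
Nov 11, 1811 → Nov 11, 1812: 366 days (Feb 29, 1812 is in that span).
Nov 11, 1812 → Nov 11, 1813: 365 days.
Nov 11, 1813 → Dec 11, 1813: 30 days (November has 30).
Dec 11, 1813 → Jan 11, 1814: 31 days (December has 31).
Jan 11, 1814 → Feb 11, 1814: 31 days (January has 31).
Feb 11, 1814 → Mar 11, 1814: 28 days (February has 28).
Mar 11, 1814 → Apr 11, 1814: 31 days (March has 31).
Apr 11, 1814 → May 11, 1814: 30 days (April has 30).
May 11, 1814 → Jun 11, 1814: 31 days (May has 31).
Jun 11, 1814 → Jun 25, 1814: 14 days.
Total: 4974 days.

4974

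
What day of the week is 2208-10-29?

Saturday

Doomsday rule: the anchor day for the 2200s is Friday. For year 08: 8÷12 = 0 r 8, and 8÷4 = 2, so 0+8+2 = 10.
Friday + 10 ≡ Monday — that's 2208's doomsday.
In October the doomsday date is Oct 10.
Oct 29 is 19 days after Oct 10; 19 mod 7 = 5, so Monday + 5 = Saturday.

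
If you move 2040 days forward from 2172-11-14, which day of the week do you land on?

Tuesday

Nov 14, 2172 is a Saturday.
2040 mod 7 = 3, so 2040 days after a Saturday is Saturday + 3 = Tuesday.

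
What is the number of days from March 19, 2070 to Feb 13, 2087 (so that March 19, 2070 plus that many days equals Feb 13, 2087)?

Mar 19, 2070 → Mar 19, 2071: 365 days.
Mar 19, 2071 → Mar 19, 2072: 366 days (Feb 29, 2072 is in that span).
Mar 19, 2072 → Mar 19, 2073: 365 days.
Mar 19, 2073 → Mar 19, 2074: 365 days.
Mar 19, 2074 → Mar 19, 2075: 365 days.
Mar 19, 2075 → Mar 19, 2076: 366 days (Feb 29, 2076 is in that span).
Mar 19, 2076 → Mar 19, 2077: 365 days.
Mar 19, 2077 → Mar 19, 2078: 365 days.
Mar 19, 2078 → Mar 19, 2079: 365 days.
Mar 19, 2079 → Mar 19, 2080: 366 days (Feb 29, 2080 is in that span).
Mar 19, 2080 → Mar 19, 2081: 365 days.
Mar 19, 2081 → Mar 19, 2082: 365 days.
Mar 19, 2082 → Mar 19, 2083: 365 days.
Mar 19, 2083 → Mar 19, 2084: 366 days (Feb 29, 2084 is in that span).
Mar 19, 2084 → Mar 19, 2085: 365 days.
Mar 19, 2085 → Mar 19, 2086: 365 days.
Mar 19, 2086 → Apr 19, 2086: 31 days (March has 31).
Apr 19, 2086 → May 19, 2086: 30 days (April has 30).
May 19, 2086 → Jun 19, 2086: 31 days (May has 31).
Jun 19, 2086 → Jul 19, 2086: 30 days (June has 30).
Jul 19, 2086 → Aug 19, 2086: 31 days (July has 31).
Aug 19, 2086 → Sep 19, 2086: 31 days (August has 31).
Sep 19, 2086 → Oct 19, 2086: 30 days (September has 30).
Oct 19, 2086 → Nov 19, 2086: 31 days (October has 31).
Nov 19, 2086 → Dec 19, 2086: 30 days (November has 30).
Dec 19, 2086 → Jan 19, 2087: 31 days (December has 31).
Jan 19, 2087 → Feb 13, 2087: 25 days.
Total: 6175 days.

6175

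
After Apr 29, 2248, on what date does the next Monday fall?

May 1, 2248

Apr 29, 2248 is a Saturday.
From Saturday to the next Monday is 2 days.
Apr 29, 2248 + 2 = May 1, 2248.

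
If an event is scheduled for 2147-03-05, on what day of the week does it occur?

Sunday

Doomsday rule: the anchor day for the 2100s is Sunday. For year 47: 47÷12 = 3 r 11, and 11÷4 = 2, so 3+11+2 = 16.
Sunday + 16 ≡ Tuesday — that's 2147's doomsday.
In March the doomsday date is Mar 14.
Mar 5 is 9 days before Mar 14; 9 mod 7 = 2, so Tuesday − 2 = Sunday.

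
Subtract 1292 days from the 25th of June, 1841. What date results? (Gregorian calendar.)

December 11, 1837

−365 (one year) → Jun 25, 1840 (927 left).
−366 (one year; includes Feb 29, 1840) → Jun 25, 1839 (561 left).
−365 (one year) → Jun 25, 1838 (196 left).
−25 → May 31, 1838 (end of May, 31 days; 171 left).
−31 → Apr 30, 1838 (end of Apr, 30 days; 140 left).
−30 → Mar 31, 1838 (end of Mar, 31 days; 110 left).
−31 → Feb 28, 1838 (end of Feb, 28 days; 79 left).
−28 → Jan 31, 1838 (end of Jan, 31 days; 51 left).
−31 → Dec 31, 1837 (end of Dec, 31 days; 20 left).
−20 → Dec 11, 1837.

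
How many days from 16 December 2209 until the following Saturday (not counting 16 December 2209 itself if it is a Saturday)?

7

Dec 16, 2209 is a Saturday.
From Saturday to the next Saturday is 7 days.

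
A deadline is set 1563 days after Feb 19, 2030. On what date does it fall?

+365 (one year) → Feb 19, 2031 (1198 left).
+365 (one year) → Feb 19, 2032 (833 left).
+366 (one year; includes Feb 29, 2032) → Feb 19, 2033 (467 left).
+365 (one year) → Feb 19, 2034 (102 left).
Feb has 28 days: +10 → Mar 1, 2034 (92 left).
Mar has 31 days: +31 → Apr 1, 2034 (61 left).
Apr has 30 days: +30 → May 1, 2034 (31 left).
May has 31 days: +31 → Jun 1, 2034 (0 left).

June 1, 2034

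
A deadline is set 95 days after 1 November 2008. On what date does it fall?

Nov has 30 days: +30 → Dec 1, 2008 (65 left).
Dec has 31 days: +31 → Jan 1, 2009 (34 left).
Jan has 31 days: +31 → Feb 1, 2009 (3 left).
+3 → Feb 4, 2009.

February 4, 2009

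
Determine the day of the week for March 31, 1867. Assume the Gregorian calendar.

Sunday

Doomsday rule: the anchor day for the 1800s is Friday. For year 67: 67÷12 = 5 r 7, and 7÷4 = 1, so 5+7+1 = 13.
Friday + 13 ≡ Thursday — that's 1867's doomsday.
In March the doomsday date is Mar 14.
Mar 31 is 17 days after Mar 14; 17 mod 7 = 3, so Thursday + 3 = Sunday.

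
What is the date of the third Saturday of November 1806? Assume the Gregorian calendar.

November 15, 1806

November 1, 1806 is a Saturday.
The first Saturday is therefore November 1 (same day).
The third Saturday is 1 + 2×7 = November 15.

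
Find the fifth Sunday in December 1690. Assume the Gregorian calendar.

December 31, 1690

December 1, 1690 is a Friday.
The first Sunday is therefore December 3 (2 days later).
The fifth Sunday is 3 + 4×7 = December 31.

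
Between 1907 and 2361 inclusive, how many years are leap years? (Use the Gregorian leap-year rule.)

111

Multiples of 4 in [1907,2361]: 114.
Of those, multiples of 100: 4 (not leap unless ÷400).
Multiples of 400: 1.
Leap years = 114 − 4 + 1 = 111.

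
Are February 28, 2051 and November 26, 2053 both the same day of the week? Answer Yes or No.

No

From Feb 28, 2051 to Nov 26, 2053 is 1002 days.
1002 mod 7 = 1, so they are different weekdays.
(Feb 28, 2051 is a Tuesday; Nov 26, 2053 is a Wednesday.)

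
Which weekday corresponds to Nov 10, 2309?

Wednesday

Doomsday rule: the anchor day for the 2300s is Wednesday. For year 09: 9÷12 = 0 r 9, and 9÷4 = 2, so 0+9+2 = 11.
Wednesday + 11 ≡ Sunday — that's 2309's doomsday.
In November the doomsday date is Nov 7.
Nov 10 is 3 days after Nov 7; 3 mod 7 = 3, so Sunday + 3 = Wednesday.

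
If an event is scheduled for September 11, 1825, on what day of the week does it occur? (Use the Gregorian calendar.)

Doomsday rule: the anchor day for the 1800s is Friday. For year 25: 25÷12 = 2 r 1, and 1÷4 = 0, so 2+1+0 = 3.
Friday + 3 ≡ Monday — that's 1825's doomsday.
In September the doomsday date is Sep 5.
Sep 11 is 6 days after Sep 5; 6 mod 7 = 6, so Monday + 6 = Sunday.

Sunday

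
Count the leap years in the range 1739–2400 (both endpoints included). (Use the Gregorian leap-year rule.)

Multiples of 4 in [1739,2400]: 166.
Of those, multiples of 100: 7 (not leap unless ÷400).
Multiples of 400: 2.
Leap years = 166 − 7 + 2 = 161.

161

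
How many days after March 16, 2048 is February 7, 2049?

328

Mar 16, 2048 → Apr 16, 2048: 31 days (March has 31).
Apr 16, 2048 → May 16, 2048: 30 days (April has 30).
May 16, 2048 → Jun 16, 2048: 31 days (May has 31).
Jun 16, 2048 → Jul 16, 2048: 30 days (June has 30).
Jul 16, 2048 → Aug 16, 2048: 31 days (July has 31).
Aug 16, 2048 → Sep 16, 2048: 31 days (August has 31).
Sep 16, 2048 → Oct 16, 2048: 30 days (September has 30).
Oct 16, 2048 → Nov 16, 2048: 31 days (October has 31).
Nov 16, 2048 → Dec 16, 2048: 30 days (November has 30).
Dec 16, 2048 → Jan 16, 2049: 31 days (December has 31).
Jan 16, 2049 → Feb 7, 2049: 22 days.
Total: 328 days.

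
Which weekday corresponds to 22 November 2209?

January 1, 2209 is a Sunday.
Jan 1, 2209 → Feb 1, 2209: 31 days (January has 31).
Feb 1, 2209 → Mar 1, 2209: 28 days (February has 28).
Mar 1, 2209 → Apr 1, 2209: 31 days (March has 31).
Apr 1, 2209 → May 1, 2209: 30 days (April has 30).
May 1, 2209 → Jun 1, 2209: 31 days (May has 31).
Jun 1, 2209 → Jul 1, 2209: 30 days (June has 30).
Jul 1, 2209 → Aug 1, 2209: 31 days (July has 31).
Aug 1, 2209 → Sep 1, 2209: 31 days (August has 31).
Sep 1, 2209 → Oct 1, 2209: 30 days (September has 30).
Oct 1, 2209 → Nov 1, 2209: 31 days (October has 31).
Nov 1, 2209 → Nov 22, 2209: 21 days.
Total: 325 days.
325 mod 7 = 3, so Sunday + 3 = Wednesday.

Wednesday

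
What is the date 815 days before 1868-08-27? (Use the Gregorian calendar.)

June 4, 1866

−366 (one year; includes Feb 29, 1868) → Aug 27, 1867 (449 left).
−365 (one year) → Aug 27, 1866 (84 left).
−27 → Jul 31, 1866 (end of Jul, 31 days; 57 left).
−31 → Jun 30, 1866 (end of Jun, 30 days; 26 left).
−26 → Jun 4, 1866.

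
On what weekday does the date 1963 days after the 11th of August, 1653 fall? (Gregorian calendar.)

First find the weekday of Aug 11, 1653. Doomsday rule: the anchor day for the 1600s is Tuesday. For year 53: 53÷12 = 4 r 5, and 5÷4 = 1, so 4+5+1 = 10.
Tuesday + 10 ≡ Friday — that's 1653's doomsday.
In August the doomsday date is Aug 8.
Aug 11 is 3 days after Aug 8; 3 mod 7 = 3, so Friday + 3 = Monday.
1963 mod 7 = 3, so 1963 days after a Monday is Monday + 3 = Thursday.

Thursday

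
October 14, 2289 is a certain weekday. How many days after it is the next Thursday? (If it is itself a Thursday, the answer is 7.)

3

Oct 14, 2289 is a Monday.
From Monday to the next Thursday is 3 days.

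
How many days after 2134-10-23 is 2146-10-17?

4377

Oct 23, 2134 → Oct 23, 2135: 365 days.
Oct 23, 2135 → Oct 23, 2136: 366 days (Feb 29, 2136 is in that span).
Oct 23, 2136 → Oct 23, 2137: 365 days.
Oct 23, 2137 → Oct 23, 2138: 365 days.
Oct 23, 2138 → Oct 23, 2139: 365 days.
Oct 23, 2139 → Oct 23, 2140: 366 days (Feb 29, 2140 is in that span).
Oct 23, 2140 → Oct 23, 2141: 365 days.
Oct 23, 2141 → Oct 23, 2142: 365 days.
Oct 23, 2142 → Oct 23, 2143: 365 days.
Oct 23, 2143 → Oct 23, 2144: 366 days (Feb 29, 2144 is in that span).
Oct 23, 2144 → Oct 23, 2145: 365 days.
Oct 23, 2145 → Nov 23, 2145: 31 days (October has 31).
Nov 23, 2145 → Dec 23, 2145: 30 days (November has 30).
Dec 23, 2145 → Jan 23, 2146: 31 days (December has 31).
Jan 23, 2146 → Feb 23, 2146: 31 days (January has 31).
Feb 23, 2146 → Mar 23, 2146: 28 days (February has 28).
Mar 23, 2146 → Apr 23, 2146: 31 days (March has 31).
Apr 23, 2146 → May 23, 2146: 30 days (April has 30).
May 23, 2146 → Jun 23, 2146: 31 days (May has 31).
Jun 23, 2146 → Jul 23, 2146: 30 days (June has 30).
Jul 23, 2146 → Aug 23, 2146: 31 days (July has 31).
Aug 23, 2146 → Sep 23, 2146: 31 days (August has 31).
Sep 23, 2146 → Oct 17, 2146: 24 days.
Total: 4377 days.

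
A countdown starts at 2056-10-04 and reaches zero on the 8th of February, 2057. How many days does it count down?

Oct 4, 2056 → Nov 4, 2056: 31 days (October has 31).
Nov 4, 2056 → Dec 4, 2056: 30 days (November has 30).
Dec 4, 2056 → Jan 4, 2057: 31 days (December has 31).
Jan 4, 2057 → Feb 4, 2057: 31 days (January has 31).
Feb 4, 2057 → Feb 8, 2057: 4 days.
Total: 127 days.

127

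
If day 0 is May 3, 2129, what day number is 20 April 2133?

May 3, 2129 → May 3, 2130: 365 days.
May 3, 2130 → May 3, 2131: 365 days.
May 3, 2131 → May 3, 2132: 366 days (Feb 29, 2132 is in that span).
May 3, 2132 → Jun 3, 2132: 31 days (May has 31).
Jun 3, 2132 → Jul 3, 2132: 30 days (June has 30).
Jul 3, 2132 → Aug 3, 2132: 31 days (July has 31).
Aug 3, 2132 → Sep 3, 2132: 31 days (August has 31).
Sep 3, 2132 → Oct 3, 2132: 30 days (September has 30).
Oct 3, 2132 → Nov 3, 2132: 31 days (October has 31).
Nov 3, 2132 → Dec 3, 2132: 30 days (November has 30).
Dec 3, 2132 → Jan 3, 2133: 31 days (December has 31).
Jan 3, 2133 → Feb 3, 2133: 31 days (January has 31).
Feb 3, 2133 → Mar 3, 2133: 28 days (February has 28).
Mar 3, 2133 → Apr 3, 2133: 31 days (March has 31).
Apr 3, 2133 → Apr 20, 2133: 17 days.
Total: 1448 days.

1448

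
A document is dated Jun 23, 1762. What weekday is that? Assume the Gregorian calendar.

Wednesday

Doomsday rule: the anchor day for the 1700s is Sunday. For year 62: 62÷12 = 5 r 2, and 2÷4 = 0, so 5+2+0 = 7.
Sunday + 7 ≡ Sunday — that's 1762's doomsday.
In June the doomsday date is Jun 6.
Jun 23 is 17 days after Jun 6; 17 mod 7 = 3, so Sunday + 3 = Wednesday.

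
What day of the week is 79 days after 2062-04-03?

Wednesday

Apr 3, 2062 is a Monday.
79 mod 7 = 2, so 79 days after a Monday is Monday + 2 = Wednesday.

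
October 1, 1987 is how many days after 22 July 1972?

5549

Jul 22, 1972 → Jul 22, 1973: 365 days.
Jul 22, 1973 → Jul 22, 1974: 365 days.
Jul 22, 1974 → Jul 22, 1975: 365 days.
Jul 22, 1975 → Jul 22, 1976: 366 days (Feb 29, 1976 is in that span).
Jul 22, 1976 → Jul 22, 1977: 365 days.
Jul 22, 1977 → Jul 22, 1978: 365 days.
Jul 22, 1978 → Jul 22, 1979: 365 days.
Jul 22, 1979 → Jul 22, 1980: 366 days (Feb 29, 1980 is in that span).
Jul 22, 1980 → Jul 22, 1981: 365 days.
Jul 22, 1981 → Jul 22, 1982: 365 days.
Jul 22, 1982 → Jul 22, 1983: 365 days.
Jul 22, 1983 → Jul 22, 1984: 366 days (Feb 29, 1984 is in that span).
Jul 22, 1984 → Jul 22, 1985: 365 days.
Jul 22, 1985 → Jul 22, 1986: 365 days.
Jul 22, 1986 → Jul 22, 1987: 365 days.
Jul 22, 1987 → Aug 22, 1987: 31 days (July has 31).
Aug 22, 1987 → Sep 22, 1987: 31 days (August has 31).
Sep 22, 1987 → Oct 1, 1987: 9 days.
Total: 5549 days.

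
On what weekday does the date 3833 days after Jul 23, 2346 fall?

Jul 23, 2346 is a Tuesday.
3833 mod 7 = 4, so 3833 days after a Tuesday is Tuesday + 4 = Saturday.

Saturday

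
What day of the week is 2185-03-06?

Sunday

Doomsday rule: the anchor day for the 2100s is Sunday. For year 85: 85÷12 = 7 r 1, and 1÷4 = 0, so 7+1+0 = 8.
Sunday + 8 ≡ Monday — that's 2185's doomsday.
In March the doomsday date is Mar 14.
Mar 6 is 8 days before Mar 14; 8 mod 7 = 1, so Monday − 1 = Sunday.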